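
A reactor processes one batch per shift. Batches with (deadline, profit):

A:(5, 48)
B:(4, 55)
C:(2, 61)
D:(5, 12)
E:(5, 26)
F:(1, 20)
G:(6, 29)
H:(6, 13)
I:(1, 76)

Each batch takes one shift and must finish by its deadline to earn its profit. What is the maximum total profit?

Sort by profit descending; place each in the latest free slot ≤ its deadline.
By profit: I(d1,76), C(d2,61), B(d4,55), A(d5,48), G(d6,29), E(d5,26), F(d1,20), H(d6,13), D(d5,12)
I→slot 1; C→slot 2; B→slot 4; A→slot 5; G→slot 6; E→slot 3; F skipped; H skipped; D skipped.
Profit = 76 + 61 + 26 + 55 + 48 + 29 = 295

295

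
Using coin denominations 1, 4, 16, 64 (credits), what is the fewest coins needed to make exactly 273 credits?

6

Greedy: take as many of the largest coin as possible, then repeat with the remainder.
273 = 4×64 + 1×16 + 1×1
Total coins = 4 + 1 + 1 = 6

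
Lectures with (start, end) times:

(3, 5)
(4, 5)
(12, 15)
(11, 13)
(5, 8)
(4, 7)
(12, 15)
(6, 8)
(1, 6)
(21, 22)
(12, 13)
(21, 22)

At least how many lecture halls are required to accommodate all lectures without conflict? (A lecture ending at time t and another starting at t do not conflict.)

4

The answer is the maximum number of intervals overlapping at any instant.
starts: [1, 3, 4, 4, 5, 6, 11, 12, 12, 12, 21, 21]
ends:   [5, 5, 6, 7, 8, 8, 13, 13, 15, 15, 22, 22]
s1→1 s3→2 s4→3 s4→4  — peak 4.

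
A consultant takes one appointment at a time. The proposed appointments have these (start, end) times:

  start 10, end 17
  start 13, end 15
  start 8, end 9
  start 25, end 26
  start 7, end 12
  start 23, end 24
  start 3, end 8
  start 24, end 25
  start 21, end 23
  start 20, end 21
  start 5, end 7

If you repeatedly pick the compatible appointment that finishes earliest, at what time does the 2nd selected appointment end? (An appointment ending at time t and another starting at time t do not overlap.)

9

By end time: (5,7), (3,8), (8,9), (7,12), (13,15), (10,17), (20,21), (21,23), (23,24), (24,25), (25,26).
Pick (5,7); next start ≥ 7 → (8,9); next start ≥ 9 → (13,15); next start ≥ 15 → (20,21); next start ≥ 21 → (21,23); next start ≥ 23 → (23,24); next start ≥ 24 → (24,25); next start ≥ 25 → (25,26).
Selected: (5,7) (8,9) (13,15) (20,21) (21,23) (23,24) (24,25) (25,26)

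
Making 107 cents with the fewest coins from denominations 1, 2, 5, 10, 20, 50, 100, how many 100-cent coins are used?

1

107 − 1×100→7 − 1×5→2 − 1×2→0
Count of 100: 1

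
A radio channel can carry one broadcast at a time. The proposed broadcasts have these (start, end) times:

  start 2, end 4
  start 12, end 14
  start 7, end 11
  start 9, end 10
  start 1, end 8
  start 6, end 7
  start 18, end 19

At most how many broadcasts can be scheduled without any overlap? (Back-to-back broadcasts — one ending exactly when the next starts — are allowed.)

5

Sorted by end: (2,4)  (6,7)  (1,8)  (9,10)  (7,11)  (12,14)  (18,19)
take (2,4); take (6,7); take (9,10); take (12,14); take (18,19).
Selected 5 broadcasts.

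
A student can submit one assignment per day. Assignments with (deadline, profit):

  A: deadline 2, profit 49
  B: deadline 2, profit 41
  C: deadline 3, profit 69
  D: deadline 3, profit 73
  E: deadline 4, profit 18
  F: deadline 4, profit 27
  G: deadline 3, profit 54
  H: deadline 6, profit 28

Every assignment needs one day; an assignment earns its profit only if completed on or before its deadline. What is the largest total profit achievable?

Profit order: D=73 C=69 G=54 A=49 B=41 H=28 F=27 E=18
Assign: D→slot 3, C→slot 2, G→slot 1, A skipped, B skipped, H→slot 6, F→slot 4, E skipped.
Slots: [1:G] [2:C] [3:D] [4:F] [6:H]
Profit = 54 + 69 + 73 + 27 + 28 = 251

251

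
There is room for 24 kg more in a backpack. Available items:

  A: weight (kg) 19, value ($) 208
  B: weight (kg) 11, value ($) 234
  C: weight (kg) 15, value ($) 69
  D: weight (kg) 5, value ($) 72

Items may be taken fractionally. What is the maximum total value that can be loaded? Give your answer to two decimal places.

393.58

Order: B (234/11=21.27) > D (72/5=14.40) > A (208/19=10.95) > C (69/15=4.60)
Fill: take B (11 @ 234) → take D (5 @ 72) → take 8/19 of A → 87.58; 24/24 used.
Total value = 393.58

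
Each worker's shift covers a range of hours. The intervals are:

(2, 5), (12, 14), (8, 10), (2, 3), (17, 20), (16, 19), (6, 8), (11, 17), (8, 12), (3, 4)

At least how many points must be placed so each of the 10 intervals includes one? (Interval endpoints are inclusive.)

Process intervals by earliest right end; each time one isn't hit yet, stab at its right endpoint.
Sorted: [2,3] [3,4] [2,5] [6,8] [8,10] [8,12] [12,14] [11,17] [16,19] [17,20]
{[2,3],[3,4],[2,5]} hit by 3; {[6,8],[8,10],[8,12]} hit by 8; {[12,14],[11,17]} hit by 14; {[16,19],[17,20]} hit by 19.
Points: 3, 8, 14, 19 (4 total).

4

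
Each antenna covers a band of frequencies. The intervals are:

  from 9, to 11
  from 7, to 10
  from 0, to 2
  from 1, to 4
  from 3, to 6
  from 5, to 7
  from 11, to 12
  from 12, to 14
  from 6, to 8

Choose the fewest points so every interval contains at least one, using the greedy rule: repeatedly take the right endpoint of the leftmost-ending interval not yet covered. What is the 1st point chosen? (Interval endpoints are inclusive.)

2

Sorted: [0,2] [1,4] [3,6] [5,7] [6,8] [7,10] [9,11] [11,12] [12,14]
{[0,2],[1,4]} hit by 2; {[3,6],[5,7],[6,8]} hit by 6; {[7,10],[9,11]} hit by 10; {[11,12],[12,14]} hit by 12.
Points: 2, 6, 10, 12 (4 total).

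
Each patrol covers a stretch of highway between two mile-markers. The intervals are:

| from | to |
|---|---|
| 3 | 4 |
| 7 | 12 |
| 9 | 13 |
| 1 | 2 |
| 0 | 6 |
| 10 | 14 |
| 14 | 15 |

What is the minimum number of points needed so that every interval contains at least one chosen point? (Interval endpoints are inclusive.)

Process intervals by earliest right end; each time one isn't hit yet, stab at its right endpoint.
Sorted: [1,2] [3,4] [0,6] [7,12] [9,13] [10,14] [14,15]
{[1,2]} hit by 2; {[3,4],[0,6]} hit by 4; {[7,12],[9,13],[10,14]} hit by 12; {[14,15]} hit by 15.
Points: 2, 4, 12, 15 (4 total).

4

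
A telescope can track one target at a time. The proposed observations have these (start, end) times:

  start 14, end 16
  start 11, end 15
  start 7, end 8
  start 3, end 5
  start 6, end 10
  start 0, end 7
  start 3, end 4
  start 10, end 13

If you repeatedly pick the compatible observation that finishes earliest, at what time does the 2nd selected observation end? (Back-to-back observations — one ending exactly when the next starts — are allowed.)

Order by finish time; keep every interval that doesn't clash with the previous kept one.
By end time: (3,4), (3,5), (0,7), (7,8), (6,10), (10,13), (11,15), (14,16).
Pick (3,4); next start ≥ 4 → (7,8); next start ≥ 8 → (10,13); next start ≥ 13 → (14,16).
Selected: (3,4) (7,8) (10,13) (14,16)

8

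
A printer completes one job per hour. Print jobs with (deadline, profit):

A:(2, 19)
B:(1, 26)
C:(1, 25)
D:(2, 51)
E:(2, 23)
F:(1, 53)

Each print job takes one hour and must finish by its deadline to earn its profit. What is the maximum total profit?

104

Profit order: F=53 D=51 B=26 C=25 E=23 A=19
Assign: F→slot 1, D→slot 2, B skipped, C skipped, E skipped, A skipped.
Slots: [1:F] [2:D]
Profit = 53 + 51 = 104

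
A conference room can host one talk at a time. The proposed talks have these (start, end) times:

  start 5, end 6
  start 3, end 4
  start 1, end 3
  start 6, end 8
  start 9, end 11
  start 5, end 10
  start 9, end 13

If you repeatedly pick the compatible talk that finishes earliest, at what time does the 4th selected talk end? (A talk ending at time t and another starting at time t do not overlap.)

Greedy by earliest finish: after sorting by end time, pick each interval compatible with the last pick.
By end time: (1,3), (3,4), (5,6), (6,8), (5,10), (9,11), (9,13).
Pick (1,3); next start ≥ 3 → (3,4); next start ≥ 4 → (5,6); next start ≥ 6 → (6,8); next start ≥ 8 → (9,11).
Selected: (1,3) (3,4) (5,6) (6,8) (9,11)

8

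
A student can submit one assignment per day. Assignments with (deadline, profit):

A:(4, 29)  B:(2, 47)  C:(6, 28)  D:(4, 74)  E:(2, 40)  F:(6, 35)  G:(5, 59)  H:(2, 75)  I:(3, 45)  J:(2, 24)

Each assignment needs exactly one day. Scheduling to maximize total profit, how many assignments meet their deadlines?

Take jobs in profit order; each goes to the latest open slot no later than its deadline.
Profit order: H=75 D=74 G=59 B=47 I=45 E=40 F=35 A=29 C=28 J=24
Assign: H→slot 2, D→slot 4, G→slot 5, B→slot 1, I→slot 3, E skipped, F→slot 6, A skipped, C skipped, J skipped.
Slots: [1:B] [2:H] [3:I] [4:D] [5:G] [6:F]
6 of 10 scheduled.

6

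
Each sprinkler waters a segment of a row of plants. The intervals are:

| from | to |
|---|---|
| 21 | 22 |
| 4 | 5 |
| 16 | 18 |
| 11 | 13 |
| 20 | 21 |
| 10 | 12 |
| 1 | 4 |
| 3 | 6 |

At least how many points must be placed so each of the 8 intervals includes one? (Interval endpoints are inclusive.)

4

By right end: [1,4]  [4,5]  [3,6]  [10,12]  [11,13]  [16,18]  [20,21]  [21,22]
[1,4] uncovered → point at 4; [10,12] uncovered → point at 12; [16,18] uncovered → point at 18; [20,21] uncovered → point at 21.
Points: 4, 12, 18, 21 (4 total).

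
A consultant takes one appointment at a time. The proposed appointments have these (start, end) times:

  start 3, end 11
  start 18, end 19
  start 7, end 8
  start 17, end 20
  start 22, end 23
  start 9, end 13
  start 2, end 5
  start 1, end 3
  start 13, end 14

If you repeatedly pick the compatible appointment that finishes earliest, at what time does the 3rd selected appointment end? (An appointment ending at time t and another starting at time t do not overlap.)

13

Greedy by earliest finish: after sorting by end time, pick each interval compatible with the last pick.
Sorted by end: (1,3)  (2,5)  (7,8)  (3,11)  (9,13)  (13,14)  (18,19)  (17,20)  (22,23)
take (1,3); take (7,8); take (9,13); take (13,14); take (18,19); take (22,23).
Selected: (1,3) (7,8) (9,13) (13,14) (18,19) (22,23)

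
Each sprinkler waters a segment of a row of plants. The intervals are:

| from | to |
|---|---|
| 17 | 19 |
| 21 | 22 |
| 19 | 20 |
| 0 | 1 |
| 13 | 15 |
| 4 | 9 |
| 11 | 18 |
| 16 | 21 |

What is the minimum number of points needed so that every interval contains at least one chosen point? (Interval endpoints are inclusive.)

5

By right end: [0,1]  [4,9]  [13,15]  [11,18]  [17,19]  [19,20]  [16,21]  [21,22]
[0,1] uncovered → point at 1; [4,9] uncovered → point at 9; [13,15] uncovered → point at 15; [17,19] uncovered → point at 19; [21,22] uncovered → point at 22.
Points: 1, 9, 15, 19, 22 (5 total).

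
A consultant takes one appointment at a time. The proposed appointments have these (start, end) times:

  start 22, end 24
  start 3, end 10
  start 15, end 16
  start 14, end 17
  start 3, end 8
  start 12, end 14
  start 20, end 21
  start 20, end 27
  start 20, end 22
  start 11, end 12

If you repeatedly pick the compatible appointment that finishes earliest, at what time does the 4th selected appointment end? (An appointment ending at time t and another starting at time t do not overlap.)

16

Order by finish time; keep every interval that doesn't clash with the previous kept one.
Sorted by end: (3,8)  (3,10)  (11,12)  (12,14)  (15,16)  (14,17)  (20,21)  (20,22)  (22,24)  (20,27)
take (3,8); take (11,12); take (12,14); take (15,16); take (20,21); skip (20,22); take (22,24).
Selected: (3,8) (11,12) (12,14) (15,16) (20,21) (22,24)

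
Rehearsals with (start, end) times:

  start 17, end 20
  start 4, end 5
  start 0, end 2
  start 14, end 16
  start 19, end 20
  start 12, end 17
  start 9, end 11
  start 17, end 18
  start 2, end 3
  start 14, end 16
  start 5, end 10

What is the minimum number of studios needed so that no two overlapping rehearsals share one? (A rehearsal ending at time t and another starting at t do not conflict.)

3

Count concurrent intervals with a sweep; the peak is the room count.
starts: [0, 2, 4, 5, 9, 12, 14, 14, 17, 17, 19]
ends:   [2, 3, 5, 10, 11, 16, 16, 17, 18, 20, 20]
s0→1 e2→0 s2→1 e3→0 s4→1 e5→0 s5→1 s9→2 e10→1 e11→0 s12→1 s14→2 s14→3  — peak 3.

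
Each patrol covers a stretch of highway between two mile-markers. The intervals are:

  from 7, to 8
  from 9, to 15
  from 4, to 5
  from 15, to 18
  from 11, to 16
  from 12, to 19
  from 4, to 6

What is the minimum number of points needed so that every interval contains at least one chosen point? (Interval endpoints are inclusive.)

Sort by right endpoint; whenever an interval is uncovered, place a point at its right end.
Sorted: [4,5] [4,6] [7,8] [9,15] [11,16] [15,18] [12,19]
{[4,5],[4,6]} hit by 5; {[7,8]} hit by 8; {[9,15],[11,16],[15,18],[12,19]} hit by 15.
Points: 5, 8, 15 (3 total).

3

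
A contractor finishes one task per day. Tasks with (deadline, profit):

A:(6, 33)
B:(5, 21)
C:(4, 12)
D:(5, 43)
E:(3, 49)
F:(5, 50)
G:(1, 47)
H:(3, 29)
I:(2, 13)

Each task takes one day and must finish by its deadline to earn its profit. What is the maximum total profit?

251

Profit order: F=50 E=49 G=47 D=43 A=33 H=29 B=21 I=13 C=12
Assign: F→slot 5, E→slot 3, G→slot 1, D→slot 4, A→slot 6, H→slot 2, B skipped, I skipped, C skipped.
Slots: [1:G] [2:H] [3:E] [4:D] [5:F] [6:A]
Profit = 47 + 29 + 49 + 43 + 50 + 33 = 251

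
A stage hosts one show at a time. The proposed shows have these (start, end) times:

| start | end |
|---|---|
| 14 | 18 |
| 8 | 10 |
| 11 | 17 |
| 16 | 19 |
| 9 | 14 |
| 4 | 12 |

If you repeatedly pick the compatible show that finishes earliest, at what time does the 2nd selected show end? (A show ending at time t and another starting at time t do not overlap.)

17

Greedy by earliest finish: after sorting by end time, pick each interval compatible with the last pick.
By end time: (8,10), (4,12), (9,14), (11,17), (14,18), (16,19).
Pick (8,10); next start ≥ 10 → (11,17).
Selected: (8,10) (11,17)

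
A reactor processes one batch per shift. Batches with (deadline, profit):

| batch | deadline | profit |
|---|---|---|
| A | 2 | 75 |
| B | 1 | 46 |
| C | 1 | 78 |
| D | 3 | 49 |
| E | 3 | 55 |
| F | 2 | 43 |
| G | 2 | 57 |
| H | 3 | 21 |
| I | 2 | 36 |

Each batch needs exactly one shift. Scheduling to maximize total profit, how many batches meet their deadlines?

Take jobs in profit order; each goes to the latest open slot no later than its deadline.
By profit: C(d1,78), A(d2,75), G(d2,57), E(d3,55), D(d3,49), B(d1,46), F(d2,43), I(d2,36), H(d3,21)
C→slot 1; A→slot 2; G skipped; E→slot 3; D skipped; B skipped; F skipped; I skipped; H skipped.
3 of 9 scheduled.

3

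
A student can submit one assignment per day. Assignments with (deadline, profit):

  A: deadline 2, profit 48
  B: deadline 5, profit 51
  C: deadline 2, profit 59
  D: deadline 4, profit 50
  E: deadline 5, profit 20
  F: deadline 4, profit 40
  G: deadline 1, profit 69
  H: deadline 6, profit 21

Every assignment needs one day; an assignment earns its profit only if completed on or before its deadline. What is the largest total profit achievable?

290

Sort by profit descending; place each in the latest free slot ≤ its deadline.
By profit: G(d1,69), C(d2,59), B(d5,51), D(d4,50), A(d2,48), F(d4,40), H(d6,21), E(d5,20)
G→slot 1; C→slot 2; B→slot 5; D→slot 4; A skipped; F→slot 3; H→slot 6; E skipped.
Profit = 69 + 59 + 40 + 50 + 51 + 21 = 290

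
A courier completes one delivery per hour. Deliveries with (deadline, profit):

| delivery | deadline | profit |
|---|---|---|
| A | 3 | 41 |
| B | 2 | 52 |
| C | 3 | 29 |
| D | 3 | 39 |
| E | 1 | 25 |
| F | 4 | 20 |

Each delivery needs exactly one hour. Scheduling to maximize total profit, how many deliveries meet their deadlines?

4

Profit order: B=52 A=41 D=39 C=29 E=25 F=20
Assign: B→slot 2, A→slot 3, D→slot 1, C skipped, E skipped, F→slot 4.
Slots: [1:D] [2:B] [3:A] [4:F]
4 of 6 scheduled.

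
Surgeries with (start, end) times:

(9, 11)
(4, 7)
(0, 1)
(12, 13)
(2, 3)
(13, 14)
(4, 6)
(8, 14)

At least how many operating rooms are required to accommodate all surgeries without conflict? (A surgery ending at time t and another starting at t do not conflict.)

Events (time:±→running): 0:+→1 1:-→0 2:+→1 3:-→0 4:+→1 4:+→2 … peak 2.

2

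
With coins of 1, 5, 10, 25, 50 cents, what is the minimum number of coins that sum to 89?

Use the largest denomination that fits, subtract, and repeat.
89 = 1×50 + 1×25 + 1×10 + 4×1
Total coins = 1 + 1 + 1 + 4 = 7

7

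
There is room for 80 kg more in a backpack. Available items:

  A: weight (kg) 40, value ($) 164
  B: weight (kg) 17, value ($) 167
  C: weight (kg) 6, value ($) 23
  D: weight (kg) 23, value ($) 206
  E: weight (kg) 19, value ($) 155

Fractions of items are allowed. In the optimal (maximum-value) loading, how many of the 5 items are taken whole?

3

Ratios (sorted): B 9.82, D 8.96, E 8.16, A 4.10, C 3.83
take B (17 @ 167); take D (23 @ 206); take E (19 @ 155); take 21/40 of A → 86.10. Capacity used 80/80.
3 item(s) taken whole; one partial (take 21/40 of A).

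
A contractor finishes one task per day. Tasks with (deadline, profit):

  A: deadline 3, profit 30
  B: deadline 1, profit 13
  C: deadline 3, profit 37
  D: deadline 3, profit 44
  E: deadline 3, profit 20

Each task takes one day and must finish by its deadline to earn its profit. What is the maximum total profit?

111

Sort by profit descending; place each in the latest free slot ≤ its deadline.
By profit: D(d3,44), C(d3,37), A(d3,30), E(d3,20), B(d1,13)
D→slot 3; C→slot 2; A→slot 1; E skipped; B skipped.
Profit = 30 + 37 + 44 = 111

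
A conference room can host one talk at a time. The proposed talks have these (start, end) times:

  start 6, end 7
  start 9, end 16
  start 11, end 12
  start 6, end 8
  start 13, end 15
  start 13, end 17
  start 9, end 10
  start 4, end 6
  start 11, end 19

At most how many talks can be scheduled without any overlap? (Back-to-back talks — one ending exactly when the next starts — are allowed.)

Sort by end time and greedily take each interval whose start is ≥ the last chosen end.
By end time: (4,6), (6,7), (6,8), (9,10), (11,12), (13,15), (9,16), (13,17), (11,19).
Pick (4,6); next start ≥ 6 → (6,7); next start ≥ 7 → (9,10); next start ≥ 10 → (11,12); next start ≥ 12 → (13,15).
Selected 5 talks.

5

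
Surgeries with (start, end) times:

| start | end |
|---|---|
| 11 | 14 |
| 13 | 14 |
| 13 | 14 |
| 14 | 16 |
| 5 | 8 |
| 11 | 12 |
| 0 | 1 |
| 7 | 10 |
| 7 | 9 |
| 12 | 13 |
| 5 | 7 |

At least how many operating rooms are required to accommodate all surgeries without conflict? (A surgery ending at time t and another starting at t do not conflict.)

3

starts: [0, 5, 5, 7, 7, 11, 11, 12, 13, 13, 14]
ends:   [1, 7, 8, 9, 10, 12, 13, 14, 14, 14, 16]
s0→1 e1→0 s5→1 s5→2 e7→1 s7→2 s7→3  — peak 3.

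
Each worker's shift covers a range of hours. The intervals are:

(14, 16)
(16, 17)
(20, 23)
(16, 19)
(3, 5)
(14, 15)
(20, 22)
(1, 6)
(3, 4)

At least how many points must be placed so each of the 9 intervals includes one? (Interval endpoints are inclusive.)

4

Sort by right endpoint; whenever an interval is uncovered, place a point at its right end.
Sorted: [3,4] [3,5] [1,6] [14,15] [14,16] [16,17] [16,19] [20,22] [20,23]
{[3,4],[3,5],[1,6]} hit by 4; {[14,15],[14,16]} hit by 15; {[16,17],[16,19]} hit by 17; {[20,22],[20,23]} hit by 22.
Points: 4, 15, 17, 22 (4 total).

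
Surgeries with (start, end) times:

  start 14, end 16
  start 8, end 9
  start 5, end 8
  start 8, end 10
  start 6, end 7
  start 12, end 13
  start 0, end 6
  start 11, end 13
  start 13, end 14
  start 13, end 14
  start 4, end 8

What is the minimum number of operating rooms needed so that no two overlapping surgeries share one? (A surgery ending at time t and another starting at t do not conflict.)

3

The answer is the maximum number of intervals overlapping at any instant.
starts: [0, 4, 5, 6, 8, 8, 11, 12, 13, 13, 14]
ends:   [6, 7, 8, 8, 9, 10, 13, 13, 14, 14, 16]
s0→1 s4→2 s5→3  — peak 3.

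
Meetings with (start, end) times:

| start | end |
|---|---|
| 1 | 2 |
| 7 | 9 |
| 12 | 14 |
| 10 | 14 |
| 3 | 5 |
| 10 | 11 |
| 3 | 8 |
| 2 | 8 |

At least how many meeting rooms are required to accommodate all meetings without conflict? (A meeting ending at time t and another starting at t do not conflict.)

Count concurrent intervals with a sweep; the peak is the room count.
Events (time:±→running): 1:+→1 2:-→0 2:+→1 3:+→2 3:+→3 … peak 3.

3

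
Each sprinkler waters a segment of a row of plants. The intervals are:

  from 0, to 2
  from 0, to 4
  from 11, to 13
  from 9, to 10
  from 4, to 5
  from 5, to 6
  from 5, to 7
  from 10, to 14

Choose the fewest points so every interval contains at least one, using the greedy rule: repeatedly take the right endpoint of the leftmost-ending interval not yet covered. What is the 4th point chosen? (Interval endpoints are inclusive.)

Process intervals by earliest right end; each time one isn't hit yet, stab at its right endpoint.
By right end: [0,2]  [0,4]  [4,5]  [5,6]  [5,7]  [9,10]  [11,13]  [10,14]
[0,2] uncovered → point at 2; [4,5] uncovered → point at 5; [9,10] uncovered → point at 10; [11,13] uncovered → point at 13.
Points: 2, 5, 10, 13 (4 total).

13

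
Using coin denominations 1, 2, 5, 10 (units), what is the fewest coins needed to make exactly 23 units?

4

Use the largest denomination that fits, subtract, and repeat.
23 = 2×10 + 1×2 + 1×1
Total coins = 2 + 1 + 1 = 4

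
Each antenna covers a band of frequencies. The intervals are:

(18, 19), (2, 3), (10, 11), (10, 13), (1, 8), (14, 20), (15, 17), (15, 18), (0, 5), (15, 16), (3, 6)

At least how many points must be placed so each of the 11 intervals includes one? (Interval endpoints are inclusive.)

Sorted: [2,3] [0,5] [3,6] [1,8] [10,11] [10,13] [15,16] [15,17] [15,18] [18,19] [14,20]
{[2,3],[0,5],[3,6],[1,8]} hit by 3; {[10,11],[10,13]} hit by 11; {[15,16],[15,17],[15,18]} hit by 16; {[18,19],[14,20]} hit by 19.
Points: 3, 11, 16, 19 (4 total).

4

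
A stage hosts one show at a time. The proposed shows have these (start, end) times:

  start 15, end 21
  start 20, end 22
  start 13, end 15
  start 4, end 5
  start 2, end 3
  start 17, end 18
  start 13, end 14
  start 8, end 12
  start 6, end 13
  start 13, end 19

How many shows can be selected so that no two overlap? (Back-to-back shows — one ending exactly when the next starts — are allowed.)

Sorted by end: (2,3)  (4,5)  (8,12)  (6,13)  (13,14)  (13,15)  (17,18)  (13,19)  (15,21)  (20,22)
take (2,3); take (4,5); take (8,12); take (13,14); skip (13,15); take (17,18); skip (15,21); take (20,22).
Selected 6 shows.

6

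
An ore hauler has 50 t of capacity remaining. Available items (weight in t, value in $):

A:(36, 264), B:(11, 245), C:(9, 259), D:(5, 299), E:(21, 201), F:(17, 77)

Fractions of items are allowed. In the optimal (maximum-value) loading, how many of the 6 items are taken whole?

4

Order: D (299/5=59.80) > C (259/9=28.78) > B (245/11=22.27) > E (201/21=9.57) > A (264/36=7.33) > F (77/17=4.53)
Fill: take D (5 @ 299) → take C (9 @ 259) → take B (11 @ 245) → take E (21 @ 201) → take 4/36 of A → 29.33; 50/50 used.
4 item(s) taken whole; one partial (take 4/36 of A).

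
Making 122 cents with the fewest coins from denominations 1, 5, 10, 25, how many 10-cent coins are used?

122 − 4×25→22 − 2×10→2 − 2×1→0
Count of 10: 2

2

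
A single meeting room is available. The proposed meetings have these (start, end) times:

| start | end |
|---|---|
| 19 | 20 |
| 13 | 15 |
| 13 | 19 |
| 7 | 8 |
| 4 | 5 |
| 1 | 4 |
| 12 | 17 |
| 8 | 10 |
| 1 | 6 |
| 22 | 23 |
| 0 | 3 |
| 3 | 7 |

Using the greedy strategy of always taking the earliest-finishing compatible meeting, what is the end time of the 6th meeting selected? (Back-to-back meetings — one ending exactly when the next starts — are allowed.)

Greedy by earliest finish: after sorting by end time, pick each interval compatible with the last pick.
By end time: (0,3), (1,4), (4,5), (1,6), (3,7), (7,8), (8,10), (13,15), (12,17), (13,19), (19,20), (22,23).
Pick (0,3); next start ≥ 3 → (4,5); next start ≥ 5 → (7,8); next start ≥ 8 → (8,10); next start ≥ 10 → (13,15); next start ≥ 15 → (19,20); next start ≥ 20 → (22,23).
Selected: (0,3) (4,5) (7,8) (8,10) (13,15) (19,20) (22,23)

20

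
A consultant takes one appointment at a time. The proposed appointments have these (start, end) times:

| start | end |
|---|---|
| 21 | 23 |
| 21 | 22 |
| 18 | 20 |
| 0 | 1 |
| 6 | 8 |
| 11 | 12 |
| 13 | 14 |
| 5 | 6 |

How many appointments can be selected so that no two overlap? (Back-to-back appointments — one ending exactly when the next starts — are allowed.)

7

Sort by end time and greedily take each interval whose start is ≥ the last chosen end.
Sorted by end: (0,1)  (5,6)  (6,8)  (11,12)  (13,14)  (18,20)  (21,22)  (21,23)
take (0,1); take (5,6); take (6,8); take (11,12); take (13,14); take (18,20); take (21,22).
Selected 7 appointments.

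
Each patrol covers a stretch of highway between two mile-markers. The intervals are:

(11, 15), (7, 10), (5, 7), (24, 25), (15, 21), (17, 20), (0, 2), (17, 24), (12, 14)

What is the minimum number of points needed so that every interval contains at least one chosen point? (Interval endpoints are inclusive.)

5

Sorted: [0,2] [5,7] [7,10] [12,14] [11,15] [17,20] [15,21] [17,24] [24,25]
{[0,2]} hit by 2; {[5,7],[7,10]} hit by 7; {[12,14],[11,15]} hit by 14; {[17,20],[15,21],[17,24]} hit by 20; {[24,25]} hit by 25.
Points: 2, 7, 14, 20, 25 (5 total).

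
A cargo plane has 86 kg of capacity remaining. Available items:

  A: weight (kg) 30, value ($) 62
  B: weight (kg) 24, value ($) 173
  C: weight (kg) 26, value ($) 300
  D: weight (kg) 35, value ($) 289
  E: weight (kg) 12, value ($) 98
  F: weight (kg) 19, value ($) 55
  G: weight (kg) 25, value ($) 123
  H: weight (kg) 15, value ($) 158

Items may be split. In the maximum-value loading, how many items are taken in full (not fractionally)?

Sort by value per unit weight and fill in that order.
Ratios (sorted): C 11.54, H 10.53, D 8.26, E 8.17, B 7.21, G 4.92, F 2.89, A 2.07
take C (26 @ 300); take H (15 @ 158); take D (35 @ 289); take 10/12 of E → 81.67. Capacity used 86/86.
3 item(s) taken whole; one partial (take 10/12 of E).

3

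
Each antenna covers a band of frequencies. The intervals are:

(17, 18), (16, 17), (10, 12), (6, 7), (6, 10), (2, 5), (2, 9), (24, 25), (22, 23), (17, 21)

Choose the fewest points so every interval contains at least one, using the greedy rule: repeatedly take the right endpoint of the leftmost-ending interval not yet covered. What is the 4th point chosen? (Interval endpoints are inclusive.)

17

Process intervals by earliest right end; each time one isn't hit yet, stab at its right endpoint.
By right end: [2,5]  [6,7]  [2,9]  [6,10]  [10,12]  [16,17]  [17,18]  [17,21]  [22,23]  [24,25]
[2,5] uncovered → point at 5; [6,7] uncovered → point at 7; [10,12] uncovered → point at 12; [16,17] uncovered → point at 17; [22,23] uncovered → point at 23; [24,25] uncovered → point at 25.
Points: 5, 7, 12, 17, 23, 25 (6 total).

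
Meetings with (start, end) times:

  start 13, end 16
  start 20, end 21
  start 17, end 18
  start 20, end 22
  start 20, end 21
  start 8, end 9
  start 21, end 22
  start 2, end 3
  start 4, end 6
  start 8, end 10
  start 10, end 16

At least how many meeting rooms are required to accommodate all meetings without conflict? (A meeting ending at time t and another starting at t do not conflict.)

3

starts: [2, 4, 8, 8, 10, 13, 17, 20, 20, 20, 21]
ends:   [3, 6, 9, 10, 16, 16, 18, 21, 21, 22, 22]
s2→1 e3→0 s4→1 e6→0 s8→1 s8→2 e9→1 e10→0 s10→1 s13→2 e16→1 e16→0 s17→1 e18→0 s20→1 s20→2 s20→3  — peak 3.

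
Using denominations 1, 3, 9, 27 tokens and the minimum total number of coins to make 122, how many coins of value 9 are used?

Use the largest denomination that fits, subtract, and repeat.
122 = 4×27 + 1×9 + 1×3 + 2×1
Count of 9: 1

1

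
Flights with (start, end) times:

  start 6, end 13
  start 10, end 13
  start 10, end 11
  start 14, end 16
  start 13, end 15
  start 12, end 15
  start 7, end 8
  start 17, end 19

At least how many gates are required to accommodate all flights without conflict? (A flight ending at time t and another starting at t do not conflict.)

starts: [6, 7, 10, 10, 12, 13, 14, 17]
ends:   [8, 11, 13, 13, 15, 15, 16, 19]
s6→1 s7→2 e8→1 s10→2 s10→3  — peak 3.

3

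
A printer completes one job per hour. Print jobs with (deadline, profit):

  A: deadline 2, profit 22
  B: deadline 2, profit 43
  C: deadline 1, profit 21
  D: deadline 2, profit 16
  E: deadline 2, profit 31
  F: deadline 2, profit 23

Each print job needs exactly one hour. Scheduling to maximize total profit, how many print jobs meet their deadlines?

Sort by profit descending; place each in the latest free slot ≤ its deadline.
By profit: B(d2,43), E(d2,31), F(d2,23), A(d2,22), C(d1,21), D(d2,16)
B→slot 2; E→slot 1; F skipped; A skipped; C skipped; D skipped.
2 of 6 scheduled.

2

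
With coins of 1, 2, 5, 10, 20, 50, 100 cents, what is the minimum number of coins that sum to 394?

8

Greedy: take as many of the largest coin as possible, then repeat with the remainder.
394 = 3×100 + 1×50 + 2×20 + 2×2
Total coins = 3 + 1 + 2 + 2 = 8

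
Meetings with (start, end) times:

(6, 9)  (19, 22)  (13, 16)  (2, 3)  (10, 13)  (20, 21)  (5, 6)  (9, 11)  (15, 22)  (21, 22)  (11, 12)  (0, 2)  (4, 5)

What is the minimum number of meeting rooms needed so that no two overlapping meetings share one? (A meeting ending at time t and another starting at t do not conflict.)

3

starts: [0, 2, 4, 5, 6, 9, 10, 11, 13, 15, 19, 20, 21]
ends:   [2, 3, 5, 6, 9, 11, 12, 13, 16, 21, 22, 22, 22]
s0→1 e2→0 s2→1 e3→0 s4→1 e5→0 s5→1 e6→0 s6→1 e9→0 s9→1 s10→2 e11→1 s11→2 e12→1 e13→0 s13→1 s15→2 e16→1 s19→2 s20→3  — peak 3.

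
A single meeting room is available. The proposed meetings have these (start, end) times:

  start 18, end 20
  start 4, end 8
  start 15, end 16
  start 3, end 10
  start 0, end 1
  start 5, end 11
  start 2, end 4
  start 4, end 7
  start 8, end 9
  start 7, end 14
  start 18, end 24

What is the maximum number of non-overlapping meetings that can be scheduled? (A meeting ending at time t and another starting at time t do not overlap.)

Greedy by earliest finish: after sorting by end time, pick each interval compatible with the last pick.
By end time: (0,1), (2,4), (4,7), (4,8), (8,9), (3,10), (5,11), (7,14), (15,16), (18,20), (18,24).
Pick (0,1); next start ≥ 1 → (2,4); next start ≥ 4 → (4,7); next start ≥ 7 → (8,9); next start ≥ 9 → (15,16); next start ≥ 16 → (18,20).
Selected 6 meetings.

6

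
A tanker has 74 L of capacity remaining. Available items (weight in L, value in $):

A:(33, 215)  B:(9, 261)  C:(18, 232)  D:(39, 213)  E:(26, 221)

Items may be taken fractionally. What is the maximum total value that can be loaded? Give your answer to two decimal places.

850.82

Order: B (261/9=29.00) > C (232/18=12.89) > E (221/26=8.50) > A (215/33=6.52) > D (213/39=5.46)
Fill: take B (9 @ 261) → take C (18 @ 232) → take E (26 @ 221) → take 21/33 of A → 136.82; 74/74 used.
Total value = 850.82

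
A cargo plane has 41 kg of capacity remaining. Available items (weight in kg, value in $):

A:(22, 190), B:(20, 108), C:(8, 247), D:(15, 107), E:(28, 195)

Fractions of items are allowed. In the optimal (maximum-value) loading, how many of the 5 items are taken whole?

2

Greedy by value/weight ratio, highest first.
Order: C (247/8=30.88) > A (190/22=8.64) > D (107/15=7.13) > E (195/28=6.96) > B (108/20=5.40)
Fill: take C (8 @ 247) → take A (22 @ 190) → take 11/15 of D → 78.47; 41/41 used.
2 item(s) taken whole; one partial (take 11/15 of D).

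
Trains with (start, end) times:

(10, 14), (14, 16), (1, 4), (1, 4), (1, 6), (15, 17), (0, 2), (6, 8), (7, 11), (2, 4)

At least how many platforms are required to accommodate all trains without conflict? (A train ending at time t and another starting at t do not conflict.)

4

Count concurrent intervals with a sweep; the peak is the room count.
starts: [0, 1, 1, 1, 2, 6, 7, 10, 14, 15]
ends:   [2, 4, 4, 4, 6, 8, 11, 14, 16, 17]
s0→1 s1→2 s1→3 s1→4  — peak 4.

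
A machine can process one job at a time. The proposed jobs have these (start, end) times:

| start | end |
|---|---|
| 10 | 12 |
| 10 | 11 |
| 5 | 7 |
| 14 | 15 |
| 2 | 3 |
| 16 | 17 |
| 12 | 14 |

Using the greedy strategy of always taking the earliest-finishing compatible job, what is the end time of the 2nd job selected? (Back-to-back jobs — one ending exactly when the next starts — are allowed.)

Order by finish time; keep every interval that doesn't clash with the previous kept one.
By end time: (2,3), (5,7), (10,11), (10,12), (12,14), (14,15), (16,17).
Pick (2,3); next start ≥ 3 → (5,7); next start ≥ 7 → (10,11); next start ≥ 11 → (12,14); next start ≥ 14 → (14,15); next start ≥ 15 → (16,17).
Selected: (2,3) (5,7) (10,11) (12,14) (14,15) (16,17)

7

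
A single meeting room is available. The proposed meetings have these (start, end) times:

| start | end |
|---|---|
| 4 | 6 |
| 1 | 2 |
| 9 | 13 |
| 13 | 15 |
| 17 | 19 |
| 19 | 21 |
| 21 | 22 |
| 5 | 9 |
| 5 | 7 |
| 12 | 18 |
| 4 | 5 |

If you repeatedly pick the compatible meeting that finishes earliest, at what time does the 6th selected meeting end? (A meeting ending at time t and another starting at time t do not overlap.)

Greedy by earliest finish: after sorting by end time, pick each interval compatible with the last pick.
By end time: (1,2), (4,5), (4,6), (5,7), (5,9), (9,13), (13,15), (12,18), (17,19), (19,21), (21,22).
Pick (1,2); next start ≥ 2 → (4,5); next start ≥ 5 → (5,7); next start ≥ 7 → (9,13); next start ≥ 13 → (13,15); next start ≥ 15 → (17,19); next start ≥ 19 → (19,21); next start ≥ 21 → (21,22).
Selected: (1,2) (4,5) (5,7) (9,13) (13,15) (17,19) (19,21) (21,22)

19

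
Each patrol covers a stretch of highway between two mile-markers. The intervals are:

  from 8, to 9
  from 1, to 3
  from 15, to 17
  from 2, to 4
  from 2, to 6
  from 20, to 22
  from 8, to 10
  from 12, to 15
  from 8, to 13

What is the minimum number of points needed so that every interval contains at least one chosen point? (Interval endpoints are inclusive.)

4

By right end: [1,3]  [2,4]  [2,6]  [8,9]  [8,10]  [8,13]  [12,15]  [15,17]  [20,22]
[1,3] uncovered → point at 3; [8,9] uncovered → point at 9; [12,15] uncovered → point at 15; [20,22] uncovered → point at 22.
Points: 3, 9, 15, 22 (4 total).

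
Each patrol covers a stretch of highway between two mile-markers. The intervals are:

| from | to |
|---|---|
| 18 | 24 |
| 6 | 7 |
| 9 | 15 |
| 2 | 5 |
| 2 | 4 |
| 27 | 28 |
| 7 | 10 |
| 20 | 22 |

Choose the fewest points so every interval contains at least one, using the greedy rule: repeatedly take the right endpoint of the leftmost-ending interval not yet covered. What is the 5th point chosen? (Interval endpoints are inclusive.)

28

Process intervals by earliest right end; each time one isn't hit yet, stab at its right endpoint.
By right end: [2,4]  [2,5]  [6,7]  [7,10]  [9,15]  [20,22]  [18,24]  [27,28]
[2,4] uncovered → point at 4; [6,7] uncovered → point at 7; [9,15] uncovered → point at 15; [20,22] uncovered → point at 22; [27,28] uncovered → point at 28.
Points: 4, 7, 15, 22, 28 (5 total).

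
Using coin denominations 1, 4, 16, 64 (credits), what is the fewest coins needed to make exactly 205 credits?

7

Use the largest denomination that fits, subtract, and repeat.
205 = 3×64 + 3×4 + 1×1
Total coins = 3 + 3 + 1 = 7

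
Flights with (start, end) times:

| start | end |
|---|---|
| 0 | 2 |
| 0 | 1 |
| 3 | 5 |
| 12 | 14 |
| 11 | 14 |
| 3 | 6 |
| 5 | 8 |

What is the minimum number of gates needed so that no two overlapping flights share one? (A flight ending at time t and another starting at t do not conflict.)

The answer is the maximum number of intervals overlapping at any instant.
starts: [0, 0, 3, 3, 5, 11, 12]
ends:   [1, 2, 5, 6, 8, 14, 14]
s0→1 s0→2  — peak 2.

2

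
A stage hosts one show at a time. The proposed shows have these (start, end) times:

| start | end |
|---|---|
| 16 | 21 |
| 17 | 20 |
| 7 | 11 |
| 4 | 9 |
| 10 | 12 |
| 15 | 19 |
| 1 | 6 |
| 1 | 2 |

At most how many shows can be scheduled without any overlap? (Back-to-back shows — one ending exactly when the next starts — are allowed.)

Order by finish time; keep every interval that doesn't clash with the previous kept one.
Sorted by end: (1,2)  (1,6)  (4,9)  (7,11)  (10,12)  (15,19)  (17,20)  (16,21)
take (1,2); skip (1,6); take (4,9); skip (7,11); take (10,12); take (15,19); skip (17,20).
Selected 4 shows.

4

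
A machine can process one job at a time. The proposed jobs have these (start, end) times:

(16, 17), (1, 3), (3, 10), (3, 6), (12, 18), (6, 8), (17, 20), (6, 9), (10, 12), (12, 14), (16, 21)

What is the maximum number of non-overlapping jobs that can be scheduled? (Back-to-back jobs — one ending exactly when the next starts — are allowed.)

Order by finish time; keep every interval that doesn't clash with the previous kept one.
Sorted by end: (1,3)  (3,6)  (6,8)  (6,9)  (3,10)  (10,12)  (12,14)  (16,17)  (12,18)  (17,20)  (16,21)
take (1,3); take (3,6); take (6,8); take (10,12); take (12,14); take (16,17); take (17,20); skip (16,21).
Selected 7 jobs.

7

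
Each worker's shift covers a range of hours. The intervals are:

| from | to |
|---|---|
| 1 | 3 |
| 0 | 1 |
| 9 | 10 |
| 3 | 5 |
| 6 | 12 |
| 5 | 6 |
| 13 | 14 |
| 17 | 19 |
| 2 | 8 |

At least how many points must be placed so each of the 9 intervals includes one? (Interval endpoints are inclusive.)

5

Sorted: [0,1] [1,3] [3,5] [5,6] [2,8] [9,10] [6,12] [13,14] [17,19]
{[0,1],[1,3]} hit by 1; {[3,5],[5,6],[2,8]} hit by 5; {[9,10],[6,12]} hit by 10; {[13,14]} hit by 14; {[17,19]} hit by 19.
Points: 1, 5, 10, 14, 19 (5 total).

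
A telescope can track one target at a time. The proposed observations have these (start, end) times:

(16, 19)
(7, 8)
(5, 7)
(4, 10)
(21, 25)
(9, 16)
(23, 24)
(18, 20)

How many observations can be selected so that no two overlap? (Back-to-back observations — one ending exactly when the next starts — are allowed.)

Order by finish time; keep every interval that doesn't clash with the previous kept one.
Sorted by end: (5,7)  (7,8)  (4,10)  (9,16)  (16,19)  (18,20)  (23,24)  (21,25)
take (5,7); take (7,8); take (9,16); take (16,19); skip (18,20); take (23,24).
Selected 5 observations.

5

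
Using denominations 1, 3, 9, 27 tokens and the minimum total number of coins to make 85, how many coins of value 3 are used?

85 = 3×27 + 1×3 + 1×1
Count of 3: 1

1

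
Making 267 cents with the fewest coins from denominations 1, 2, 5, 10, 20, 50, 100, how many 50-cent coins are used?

267 − 2×100→67 − 1×50→17 − 1×10→7 − 1×5→2 − 1×2→0
Count of 50: 1

1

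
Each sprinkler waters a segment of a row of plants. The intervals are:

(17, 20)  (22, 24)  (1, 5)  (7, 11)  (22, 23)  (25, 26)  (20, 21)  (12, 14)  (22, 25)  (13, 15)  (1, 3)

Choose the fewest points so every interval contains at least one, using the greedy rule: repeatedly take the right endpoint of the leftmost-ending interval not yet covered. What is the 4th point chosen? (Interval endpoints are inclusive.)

Sorted: [1,3] [1,5] [7,11] [12,14] [13,15] [17,20] [20,21] [22,23] [22,24] [22,25] [25,26]
{[1,3],[1,5]} hit by 3; {[7,11]} hit by 11; {[12,14],[13,15]} hit by 14; {[17,20],[20,21]} hit by 20; {[22,23],[22,24],[22,25]} hit by 23; {[25,26]} hit by 26.
Points: 3, 11, 14, 20, 23, 26 (6 total).

20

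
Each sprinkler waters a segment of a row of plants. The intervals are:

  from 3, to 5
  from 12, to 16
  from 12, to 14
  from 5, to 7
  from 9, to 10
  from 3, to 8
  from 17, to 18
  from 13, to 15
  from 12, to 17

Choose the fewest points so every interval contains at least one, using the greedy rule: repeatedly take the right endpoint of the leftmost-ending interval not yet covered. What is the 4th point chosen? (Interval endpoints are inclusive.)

Sort by right endpoint; whenever an interval is uncovered, place a point at its right end.
Sorted: [3,5] [5,7] [3,8] [9,10] [12,14] [13,15] [12,16] [12,17] [17,18]
{[3,5],[5,7],[3,8]} hit by 5; {[9,10]} hit by 10; {[12,14],[13,15],[12,16],[12,17]} hit by 14; {[17,18]} hit by 18.
Points: 5, 10, 14, 18 (4 total).

18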